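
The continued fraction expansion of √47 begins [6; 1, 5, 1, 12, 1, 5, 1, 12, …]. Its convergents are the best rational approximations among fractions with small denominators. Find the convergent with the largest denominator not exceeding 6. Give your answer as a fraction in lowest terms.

41/6

List convergents until the denominator exceeds the bound:
a_0 = 6: 6/1  (≤ bound)
a_1 = 1: 7/1  (≤ bound)
a_2 = 5: 41/6  (≤ bound)
a_3 = 1: 48/7  (> 6, stop)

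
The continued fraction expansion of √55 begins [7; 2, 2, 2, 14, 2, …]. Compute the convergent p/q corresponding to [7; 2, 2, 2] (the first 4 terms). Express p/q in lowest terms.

89/12

Work from the innermost term outward:
Start with 2.
2 + 1/(2/1) = 2 + 1/2 = 5/2
2 + 1/(5/2) = 2 + 2/5 = 12/5
7 + 1/(12/5) = 7 + 5/12 = 89/12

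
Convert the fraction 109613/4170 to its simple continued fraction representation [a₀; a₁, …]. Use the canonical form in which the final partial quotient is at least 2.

[26; 3, 2, 53, 1, 2, 1, 2]

109613 = 26·4170 + 1193, so a_0 = 26
4170 = 3·1193 + 591, so a_1 = 3
1193 = 2·591 + 11, so a_2 = 2
591 = 53·11 + 8, so a_3 = 53
11 = 1·8 + 3, so a_4 = 1
8 = 2·3 + 2, so a_5 = 2
3 = 1·2 + 1, so a_6 = 1
2 = 2·1 + 0, so a_7 = 2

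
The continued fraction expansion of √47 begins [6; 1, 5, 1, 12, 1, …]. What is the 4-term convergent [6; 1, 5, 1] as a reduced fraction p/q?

48/7

Use the convergent recurrence hₖ = aₖ·hₖ₋₁ + hₖ₋₂ (and likewise for the denominators kₖ):
a_0 = 6: 6/1
a_1 = 1: 7/1
a_2 = 5: 41/6
a_3 = 1: 48/7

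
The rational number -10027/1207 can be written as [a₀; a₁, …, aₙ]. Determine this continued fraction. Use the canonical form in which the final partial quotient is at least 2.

Apply division with remainder until the remainder is 0:
-10027 ÷ 1207 → quotient -9, remainder 836
1207 ÷ 836 → quotient 1, remainder 371
836 ÷ 371 → quotient 2, remainder 94
371 ÷ 94 → quotient 3, remainder 89
94 ÷ 89 → quotient 1, remainder 5
89 ÷ 5 → quotient 17, remainder 4
5 ÷ 4 → quotient 1, remainder 1
4 ÷ 1 → quotient 4, remainder 0

[-9; 1, 2, 3, 1, 17, 1, 4]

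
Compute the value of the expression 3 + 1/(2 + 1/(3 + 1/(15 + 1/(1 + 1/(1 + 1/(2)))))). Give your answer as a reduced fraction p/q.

1907/556

a_0 = 3: 3/1
a_1 = 2: 7/2
a_2 = 3: 24/7
a_3 = 15: 367/107
a_4 = 1: 391/114
a_5 = 1: 758/221
a_6 = 2: 1907/556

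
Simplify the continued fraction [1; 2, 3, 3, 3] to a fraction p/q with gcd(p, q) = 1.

Work from the innermost term outward:
Start with 3.
3 + 1/(3/1) = 3 + 1/3 = 10/3
3 + 1/(10/3) = 3 + 3/10 = 33/10
2 + 1/(33/10) = 2 + 10/33 = 76/33
1 + 1/(76/33) = 1 + 33/76 = 109/76

109/76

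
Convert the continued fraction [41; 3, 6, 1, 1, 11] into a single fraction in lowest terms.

a_0 = 41: 41/1
a_1 = 3: 124/3
a_2 = 6: 785/19
a_3 = 1: 909/22
a_4 = 1: 1694/41
a_5 = 11: 19543/473

19543/473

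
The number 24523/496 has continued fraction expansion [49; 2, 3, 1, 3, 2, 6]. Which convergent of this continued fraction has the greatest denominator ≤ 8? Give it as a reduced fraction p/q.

a_0 = 49: 49/1  (≤ bound)
a_1 = 2: 99/2  (≤ bound)
a_2 = 3: 346/7  (≤ bound)
a_3 = 1: 445/9  (> 8, stop)

346/7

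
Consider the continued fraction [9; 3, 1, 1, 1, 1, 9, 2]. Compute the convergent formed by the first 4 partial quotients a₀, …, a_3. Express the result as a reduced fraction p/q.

65/7

Build up convergents one term at a time:
a_0 = 9: 9/1
a_1 = 3: 28/3
a_2 = 1: 37/4
a_3 = 1: 65/7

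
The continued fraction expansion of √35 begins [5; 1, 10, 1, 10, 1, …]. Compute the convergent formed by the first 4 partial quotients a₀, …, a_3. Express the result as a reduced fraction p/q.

Start with 1.
10 + 1/(1/1) = 10 + 1/1 = 11/1
1 + 1/(11/1) = 1 + 1/11 = 12/11
5 + 1/(12/11) = 5 + 11/12 = 71/12

71/12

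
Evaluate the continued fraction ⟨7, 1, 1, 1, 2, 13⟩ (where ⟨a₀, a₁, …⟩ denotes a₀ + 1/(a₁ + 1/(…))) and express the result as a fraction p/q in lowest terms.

816/107

Start with 13.
2 + 1/(13/1) = 2 + 1/13 = 27/13
1 + 1/(27/13) = 1 + 13/27 = 40/27
1 + 1/(40/27) = 1 + 27/40 = 67/40
1 + 1/(67/40) = 1 + 40/67 = 107/67
7 + 1/(107/67) = 7 + 67/107 = 816/107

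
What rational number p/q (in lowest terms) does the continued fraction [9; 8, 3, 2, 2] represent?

1286/141

a_0 = 9: 9/1
a_1 = 8: 73/8
a_2 = 3: 228/25
a_3 = 2: 529/58
a_4 = 2: 1286/141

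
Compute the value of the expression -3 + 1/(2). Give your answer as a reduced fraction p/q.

Start with 2.
-3 + 1/(2/1) = -3 + 1/2 = -5/2

-5/2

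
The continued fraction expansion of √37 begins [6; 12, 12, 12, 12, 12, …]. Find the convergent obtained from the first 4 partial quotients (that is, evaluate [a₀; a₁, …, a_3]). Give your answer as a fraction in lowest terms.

10657/1752

Work from the innermost term outward:
Start with 12.
12 + 1/(12/1) = 12 + 1/12 = 145/12
12 + 1/(145/12) = 12 + 12/145 = 1752/145
6 + 1/(1752/145) = 6 + 145/1752 = 10657/1752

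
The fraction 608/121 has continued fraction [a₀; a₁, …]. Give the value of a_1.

40

Repeatedly divide and take the remainder:
608 = 5·121 + 3, so a_0 = 5
121 = 40·3 + 1, so a_1 = 40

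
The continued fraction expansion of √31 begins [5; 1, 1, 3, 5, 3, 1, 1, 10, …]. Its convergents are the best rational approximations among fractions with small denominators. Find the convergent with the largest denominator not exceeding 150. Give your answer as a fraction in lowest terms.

List convergents until the denominator exceeds the bound:
a_0 = 5: 5/1  (≤ bound)
a_1 = 1: 6/1  (≤ bound)
a_2 = 1: 11/2  (≤ bound)
a_3 = 3: 39/7  (≤ bound)
a_4 = 5: 206/37  (≤ bound)
a_5 = 3: 657/118  (≤ bound)
a_6 = 1: 863/155  (> 150, stop)

657/118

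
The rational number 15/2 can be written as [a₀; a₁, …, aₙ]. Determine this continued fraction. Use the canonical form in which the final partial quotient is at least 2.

Apply division with remainder until the remainder is 0:
15 = 7·2 + 1, so a_0 = 7
2 = 2·1 + 0, so a_1 = 2

[7; 2]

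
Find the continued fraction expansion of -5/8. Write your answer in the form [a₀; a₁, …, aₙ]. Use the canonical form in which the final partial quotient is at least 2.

-5 ÷ 8 → quotient -1, remainder 3
8 ÷ 3 → quotient 2, remainder 2
3 ÷ 2 → quotient 1, remainder 1
2 ÷ 1 → quotient 2, remainder 0

[-1; 2, 1, 2]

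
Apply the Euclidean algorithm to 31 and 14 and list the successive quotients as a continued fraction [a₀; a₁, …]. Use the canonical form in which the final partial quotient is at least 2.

Run the Euclidean algorithm, recording each quotient:
31 = 2·14 + 3, so a_0 = 2
14 = 4·3 + 2, so a_1 = 4
3 = 1·2 + 1, so a_2 = 1
2 = 2·1 + 0, so a_3 = 2

[2; 4, 1, 2]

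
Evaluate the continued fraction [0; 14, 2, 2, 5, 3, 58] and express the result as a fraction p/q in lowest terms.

5015/72251

Start with 58.
3 + 1/(58/1) = 3 + 1/58 = 175/58
5 + 1/(175/58) = 5 + 58/175 = 933/175
2 + 1/(933/175) = 2 + 175/933 = 2041/933
2 + 1/(2041/933) = 2 + 933/2041 = 5015/2041
14 + 1/(5015/2041) = 14 + 2041/5015 = 72251/5015
0 + 1/(72251/5015) = 0 + 5015/72251 = 5015/72251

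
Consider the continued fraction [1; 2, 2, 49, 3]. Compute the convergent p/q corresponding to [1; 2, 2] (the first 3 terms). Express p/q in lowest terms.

7/5

Compute successive convergents:
a_0 = 1: 1/1
a_1 = 2: 3/2
a_2 = 2: 7/5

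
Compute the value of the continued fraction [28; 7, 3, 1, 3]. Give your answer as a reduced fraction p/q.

3067/109

Start with 3.
1 + 1/(3/1) = 1 + 1/3 = 4/3
3 + 1/(4/3) = 3 + 3/4 = 15/4
7 + 1/(15/4) = 7 + 4/15 = 109/15
28 + 1/(109/15) = 28 + 15/109 = 3067/109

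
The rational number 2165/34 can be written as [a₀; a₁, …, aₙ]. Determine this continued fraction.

[63; 1, 2, 11]

Apply division with remainder until the remainder is 0:
⌊2165/34⌋ = 63, remainder 23
⌊34/23⌋ = 1, remainder 11
⌊23/11⌋ = 2, remainder 1
⌊11/1⌋ = 11, remainder 0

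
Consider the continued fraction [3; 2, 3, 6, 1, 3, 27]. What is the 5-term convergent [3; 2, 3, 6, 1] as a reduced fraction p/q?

Compute successive convergents:
a_0 = 3: 3/1
a_1 = 2: 7/2
a_2 = 3: 24/7
a_3 = 6: 151/44
a_4 = 1: 175/51

175/51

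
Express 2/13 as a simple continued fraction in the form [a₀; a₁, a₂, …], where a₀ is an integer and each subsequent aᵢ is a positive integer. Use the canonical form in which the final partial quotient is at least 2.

[0; 6, 2]

2 = 0·13 + 2, so a_0 = 0
13 = 6·2 + 1, so a_1 = 6
2 = 2·1 + 0, so a_2 = 2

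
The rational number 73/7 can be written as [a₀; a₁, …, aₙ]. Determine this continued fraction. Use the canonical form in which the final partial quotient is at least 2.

73 = 10·7 + 3, so a_0 = 10
7 = 2·3 + 1, so a_1 = 2
3 = 3·1 + 0, so a_2 = 3

[10; 2, 3]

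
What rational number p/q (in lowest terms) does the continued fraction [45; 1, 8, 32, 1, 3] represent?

a_0 = 45: 45/1
a_1 = 1: 46/1
a_2 = 8: 413/9
a_3 = 32: 13262/289
a_4 = 1: 13675/298
a_5 = 3: 54287/1183

54287/1183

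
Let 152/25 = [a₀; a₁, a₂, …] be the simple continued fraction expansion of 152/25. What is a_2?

152 = 6·25 + 2, so a_0 = 6
25 = 12·2 + 1, so a_1 = 12
2 = 2·1 + 0, so a_2 = 2

2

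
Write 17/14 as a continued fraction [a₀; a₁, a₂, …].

Run the Euclidean algorithm, recording each quotient:
17 ÷ 14 → quotient 1, remainder 3
14 ÷ 3 → quotient 4, remainder 2
3 ÷ 2 → quotient 1, remainder 1
2 ÷ 1 → quotient 2, remainder 0

[1; 4, 1, 2]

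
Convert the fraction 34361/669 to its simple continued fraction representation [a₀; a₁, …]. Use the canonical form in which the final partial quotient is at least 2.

[51; 2, 1, 3, 4, 14]

Repeatedly divide and take the remainder:
⌊34361/669⌋ = 51, remainder 242
⌊669/242⌋ = 2, remainder 185
⌊242/185⌋ = 1, remainder 57
⌊185/57⌋ = 3, remainder 14
⌊57/14⌋ = 4, remainder 1
⌊14/1⌋ = 14, remainder 0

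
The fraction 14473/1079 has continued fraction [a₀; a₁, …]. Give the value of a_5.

14473 ÷ 1079 → quotient 13, remainder 446
1079 ÷ 446 → quotient 2, remainder 187
446 ÷ 187 → quotient 2, remainder 72
187 ÷ 72 → quotient 2, remainder 43
72 ÷ 43 → quotient 1, remainder 29
43 ÷ 29 → quotient 1, remainder 14

1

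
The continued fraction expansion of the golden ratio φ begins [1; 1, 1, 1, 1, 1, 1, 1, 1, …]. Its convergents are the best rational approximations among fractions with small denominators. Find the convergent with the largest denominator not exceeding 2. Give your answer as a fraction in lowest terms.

a_0 = 1: 1/1  (≤ bound)
a_1 = 1: 2/1  (≤ bound)
a_2 = 1: 3/2  (≤ bound)
a_3 = 1: 5/3  (> 2, stop)

3/2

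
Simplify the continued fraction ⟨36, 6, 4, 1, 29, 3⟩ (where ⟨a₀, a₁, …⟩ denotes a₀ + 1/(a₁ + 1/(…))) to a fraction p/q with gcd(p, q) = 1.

101360/2803

Start with 3.
29 + 1/(3/1) = 29 + 1/3 = 88/3
1 + 1/(88/3) = 1 + 3/88 = 91/88
4 + 1/(91/88) = 4 + 88/91 = 452/91
6 + 1/(452/91) = 6 + 91/452 = 2803/452
36 + 1/(2803/452) = 36 + 452/2803 = 101360/2803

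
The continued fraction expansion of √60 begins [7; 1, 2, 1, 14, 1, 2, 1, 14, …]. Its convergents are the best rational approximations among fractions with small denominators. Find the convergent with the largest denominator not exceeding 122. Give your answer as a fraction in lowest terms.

488/63

List convergents until the denominator exceeds the bound:
a_0 = 7: 7/1  (≤ bound)
a_1 = 1: 8/1  (≤ bound)
a_2 = 2: 23/3  (≤ bound)
a_3 = 1: 31/4  (≤ bound)
a_4 = 14: 457/59  (≤ bound)
a_5 = 1: 488/63  (≤ bound)
a_6 = 2: 1433/185  (> 122, stop)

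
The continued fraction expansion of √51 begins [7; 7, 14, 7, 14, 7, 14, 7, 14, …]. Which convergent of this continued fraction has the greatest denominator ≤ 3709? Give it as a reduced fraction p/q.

4999/700

List convergents until the denominator exceeds the bound:
a_0 = 7: 7/1  (≤ bound)
a_1 = 7: 50/7  (≤ bound)
a_2 = 14: 707/99  (≤ bound)
a_3 = 7: 4999/700  (≤ bound)
a_4 = 14: 70693/9899  (> 3709, stop)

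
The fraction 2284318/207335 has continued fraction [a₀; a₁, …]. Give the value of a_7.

⌊2284318/207335⌋ = 11, remainder 3633
⌊207335/3633⌋ = 57, remainder 254
⌊3633/254⌋ = 14, remainder 77
⌊254/77⌋ = 3, remainder 23
⌊77/23⌋ = 3, remainder 8
⌊23/8⌋ = 2, remainder 7
⌊8/7⌋ = 1, remainder 1
⌊7/1⌋ = 7, remainder 0

7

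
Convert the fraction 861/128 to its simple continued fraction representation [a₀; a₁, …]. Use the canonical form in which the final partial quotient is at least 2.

861 ÷ 128 → quotient 6, remainder 93
128 ÷ 93 → quotient 1, remainder 35
93 ÷ 35 → quotient 2, remainder 23
35 ÷ 23 → quotient 1, remainder 12
23 ÷ 12 → quotient 1, remainder 11
12 ÷ 11 → quotient 1, remainder 1
11 ÷ 1 → quotient 11, remainder 0

[6; 1, 2, 1, 1, 1, 11]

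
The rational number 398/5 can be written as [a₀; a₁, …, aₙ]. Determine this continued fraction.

398 = 79·5 + 3, so a_0 = 79
5 = 1·3 + 2, so a_1 = 1
3 = 1·2 + 1, so a_2 = 1
2 = 2·1 + 0, so a_3 = 2

[79; 1, 1, 2]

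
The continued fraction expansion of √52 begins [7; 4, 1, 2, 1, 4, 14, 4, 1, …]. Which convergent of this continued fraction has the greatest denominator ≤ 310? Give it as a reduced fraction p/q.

649/90

List convergents until the denominator exceeds the bound:
a_0 = 7: 7/1  (≤ bound)
a_1 = 4: 29/4  (≤ bound)
a_2 = 1: 36/5  (≤ bound)
a_3 = 2: 101/14  (≤ bound)
a_4 = 1: 137/19  (≤ bound)
a_5 = 4: 649/90  (≤ bound)
a_6 = 14: 9223/1279  (> 310, stop)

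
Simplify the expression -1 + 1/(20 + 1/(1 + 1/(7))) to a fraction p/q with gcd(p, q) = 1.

Starting at the tail and folding back:
Start with 7.
1 + 1/(7/1) = 1 + 1/7 = 8/7
20 + 1/(8/7) = 20 + 7/8 = 167/8
-1 + 1/(167/8) = -1 + 8/167 = -159/167

-159/167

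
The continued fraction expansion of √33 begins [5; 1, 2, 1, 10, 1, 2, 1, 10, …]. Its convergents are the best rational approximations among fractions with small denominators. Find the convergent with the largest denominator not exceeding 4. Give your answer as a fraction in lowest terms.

a_0 = 5: 5/1  (≤ bound)
a_1 = 1: 6/1  (≤ bound)
a_2 = 2: 17/3  (≤ bound)
a_3 = 1: 23/4  (≤ bound)
a_4 = 10: 247/43  (> 4, stop)

23/4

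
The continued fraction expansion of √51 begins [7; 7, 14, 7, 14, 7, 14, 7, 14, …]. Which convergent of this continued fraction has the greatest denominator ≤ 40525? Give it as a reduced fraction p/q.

List convergents until the denominator exceeds the bound:
a_0 = 7: 7/1  (≤ bound)
a_1 = 7: 50/7  (≤ bound)
a_2 = 14: 707/99  (≤ bound)
a_3 = 7: 4999/700  (≤ bound)
a_4 = 14: 70693/9899  (≤ bound)
a_5 = 7: 499850/69993  (> 40525, stop)

70693/9899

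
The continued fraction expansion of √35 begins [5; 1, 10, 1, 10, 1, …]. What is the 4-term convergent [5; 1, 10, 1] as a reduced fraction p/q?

a_0 = 5: 5/1
a_1 = 1: 6/1
a_2 = 10: 65/11
a_3 = 1: 71/12

71/12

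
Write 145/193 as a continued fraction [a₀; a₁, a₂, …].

[0; 1, 3, 48]

Run the Euclidean algorithm, recording each quotient:
⌊145/193⌋ = 0, remainder 145
⌊193/145⌋ = 1, remainder 48
⌊145/48⌋ = 3, remainder 1
⌊48/1⌋ = 48, remainder 0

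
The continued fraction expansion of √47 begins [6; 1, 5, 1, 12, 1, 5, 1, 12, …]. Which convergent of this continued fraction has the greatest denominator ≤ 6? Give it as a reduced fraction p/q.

a_0 = 6: 6/1  (≤ bound)
a_1 = 1: 7/1  (≤ bound)
a_2 = 5: 41/6  (≤ bound)
a_3 = 1: 48/7  (> 6, stop)

41/6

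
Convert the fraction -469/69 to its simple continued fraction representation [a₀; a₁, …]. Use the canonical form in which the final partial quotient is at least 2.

[-7; 4, 1, 13]

Run the Euclidean algorithm, recording each quotient:
-469 ÷ 69 → quotient -7, remainder 14
69 ÷ 14 → quotient 4, remainder 13
14 ÷ 13 → quotient 1, remainder 1
13 ÷ 1 → quotient 13, remainder 0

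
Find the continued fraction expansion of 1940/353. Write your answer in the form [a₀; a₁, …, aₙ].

Repeatedly divide and take the remainder:
1940 = 5·353 + 175, so a_0 = 5
353 = 2·175 + 3, so a_1 = 2
175 = 58·3 + 1, so a_2 = 58
3 = 3·1 + 0, so a_3 = 3

[5; 2, 58, 3]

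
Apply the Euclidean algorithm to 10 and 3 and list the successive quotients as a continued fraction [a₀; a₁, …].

[3; 3]

⌊10/3⌋ = 3, remainder 1
⌊3/1⌋ = 3, remainder 0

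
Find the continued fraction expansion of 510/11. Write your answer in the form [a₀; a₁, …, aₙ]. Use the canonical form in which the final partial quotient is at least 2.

[46; 2, 1, 3]

⌊510/11⌋ = 46, remainder 4
⌊11/4⌋ = 2, remainder 3
⌊4/3⌋ = 1, remainder 1
⌊3/1⌋ = 3, remainder 0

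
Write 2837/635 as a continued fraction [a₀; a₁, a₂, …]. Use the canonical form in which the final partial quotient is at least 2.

[4; 2, 7, 4, 10]

Repeatedly divide and take the remainder:
2837 = 4·635 + 297, so a_0 = 4
635 = 2·297 + 41, so a_1 = 2
297 = 7·41 + 10, so a_2 = 7
41 = 4·10 + 1, so a_3 = 4
10 = 10·1 + 0, so a_4 = 10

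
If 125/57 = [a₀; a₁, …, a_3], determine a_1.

Repeatedly divide and take the remainder:
125 ÷ 57 → quotient 2, remainder 11
57 ÷ 11 → quotient 5, remainder 2

5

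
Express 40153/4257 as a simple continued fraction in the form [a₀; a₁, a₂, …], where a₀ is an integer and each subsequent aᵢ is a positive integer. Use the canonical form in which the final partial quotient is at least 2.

[9; 2, 3, 5, 3, 2, 2, 6]

40153 = 9·4257 + 1840, so a_0 = 9
4257 = 2·1840 + 577, so a_1 = 2
1840 = 3·577 + 109, so a_2 = 3
577 = 5·109 + 32, so a_3 = 5
109 = 3·32 + 13, so a_4 = 3
32 = 2·13 + 6, so a_5 = 2
13 = 2·6 + 1, so a_6 = 2
6 = 6·1 + 0, so a_7 = 6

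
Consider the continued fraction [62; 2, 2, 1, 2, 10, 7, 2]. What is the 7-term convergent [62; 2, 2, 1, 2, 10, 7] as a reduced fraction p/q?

87265/1398

a_0 = 62: 62/1
a_1 = 2: 125/2
a_2 = 2: 312/5
a_3 = 1: 437/7
a_4 = 2: 1186/19
a_5 = 10: 12297/197
a_6 = 7: 87265/1398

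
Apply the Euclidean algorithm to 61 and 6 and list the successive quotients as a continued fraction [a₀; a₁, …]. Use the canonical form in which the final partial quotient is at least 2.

61 = 10·6 + 1, so a_0 = 10
6 = 6·1 + 0, so a_1 = 6

[10; 6]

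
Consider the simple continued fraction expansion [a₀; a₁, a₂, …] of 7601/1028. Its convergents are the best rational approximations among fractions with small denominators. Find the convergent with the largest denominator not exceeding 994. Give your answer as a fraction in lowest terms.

244/33

List convergents until the denominator exceeds the bound:
a_0 = 7: 7/1  (≤ bound)
a_1 = 2: 15/2  (≤ bound)
a_2 = 1: 22/3  (≤ bound)
a_3 = 1: 37/5  (≤ bound)
a_4 = 6: 244/33  (≤ bound)
a_5 = 31: 7601/1028  (> 994, stop)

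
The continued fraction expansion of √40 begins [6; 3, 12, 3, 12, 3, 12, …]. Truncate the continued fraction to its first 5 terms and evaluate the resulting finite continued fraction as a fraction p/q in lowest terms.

8886/1405

Build up convergents one term at a time:
a_0 = 6: 6/1
a_1 = 3: 19/3
a_2 = 12: 234/37
a_3 = 3: 721/114
a_4 = 12: 8886/1405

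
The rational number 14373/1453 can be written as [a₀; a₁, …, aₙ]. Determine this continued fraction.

[9; 1, 8, 3, 1, 12, 3]

14373 ÷ 1453 → quotient 9, remainder 1296
1453 ÷ 1296 → quotient 1, remainder 157
1296 ÷ 157 → quotient 8, remainder 40
157 ÷ 40 → quotient 3, remainder 37
40 ÷ 37 → quotient 1, remainder 3
37 ÷ 3 → quotient 12, remainder 1
3 ÷ 1 → quotient 3, remainder 0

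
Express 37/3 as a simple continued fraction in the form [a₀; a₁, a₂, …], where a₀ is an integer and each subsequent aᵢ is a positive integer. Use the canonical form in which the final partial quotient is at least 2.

[12; 3]

⌊37/3⌋ = 12, remainder 1
⌊3/1⌋ = 3, remainder 0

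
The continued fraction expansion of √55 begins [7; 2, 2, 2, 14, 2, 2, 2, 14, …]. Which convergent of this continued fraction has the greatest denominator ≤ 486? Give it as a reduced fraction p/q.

2655/358

a_0 = 7: 7/1  (≤ bound)
a_1 = 2: 15/2  (≤ bound)
a_2 = 2: 37/5  (≤ bound)
a_3 = 2: 89/12  (≤ bound)
a_4 = 14: 1283/173  (≤ bound)
a_5 = 2: 2655/358  (≤ bound)
a_6 = 2: 6593/889  (> 486, stop)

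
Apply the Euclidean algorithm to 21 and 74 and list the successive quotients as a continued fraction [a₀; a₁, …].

Run the Euclidean algorithm, recording each quotient:
21 ÷ 74 → quotient 0, remainder 21
74 ÷ 21 → quotient 3, remainder 11
21 ÷ 11 → quotient 1, remainder 10
11 ÷ 10 → quotient 1, remainder 1
10 ÷ 1 → quotient 10, remainder 0

[0; 3, 1, 1, 10]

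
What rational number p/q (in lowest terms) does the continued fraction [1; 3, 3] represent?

Start with 3.
3 + 1/(3/1) = 3 + 1/3 = 10/3
1 + 1/(10/3) = 1 + 3/10 = 13/10

13/10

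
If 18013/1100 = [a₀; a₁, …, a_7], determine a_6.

1

18013 ÷ 1100 → quotient 16, remainder 413
1100 ÷ 413 → quotient 2, remainder 274
413 ÷ 274 → quotient 1, remainder 139
274 ÷ 139 → quotient 1, remainder 135
139 ÷ 135 → quotient 1, remainder 4
135 ÷ 4 → quotient 33, remainder 3
4 ÷ 3 → quotient 1, remainder 1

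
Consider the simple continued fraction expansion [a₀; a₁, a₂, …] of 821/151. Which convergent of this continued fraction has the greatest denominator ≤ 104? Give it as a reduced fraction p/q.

87/16

List convergents until the denominator exceeds the bound:
a_0 = 5: 5/1  (≤ bound)
a_1 = 2: 11/2  (≤ bound)
a_2 = 3: 38/7  (≤ bound)
a_3 = 2: 87/16  (≤ bound)
a_4 = 9: 821/151  (> 104, stop)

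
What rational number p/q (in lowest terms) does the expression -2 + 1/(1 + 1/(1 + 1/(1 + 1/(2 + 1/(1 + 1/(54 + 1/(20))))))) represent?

-16435/12051

Build up convergents one term at a time:
a_0 = -2: -2/1
a_1 = 1: -1/1
a_2 = 1: -3/2
a_3 = 1: -4/3
a_4 = 2: -11/8
a_5 = 1: -15/11
a_6 = 54: -821/602
a_7 = 20: -16435/12051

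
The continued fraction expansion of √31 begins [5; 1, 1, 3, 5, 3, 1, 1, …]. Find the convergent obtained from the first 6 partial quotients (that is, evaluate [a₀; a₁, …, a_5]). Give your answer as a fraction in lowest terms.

657/118

Use the convergent recurrence hₖ = aₖ·hₖ₋₁ + hₖ₋₂ (and likewise for the denominators kₖ):
a_0 = 5: 5/1
a_1 = 1: 6/1
a_2 = 1: 11/2
a_3 = 3: 39/7
a_4 = 5: 206/37
a_5 = 3: 657/118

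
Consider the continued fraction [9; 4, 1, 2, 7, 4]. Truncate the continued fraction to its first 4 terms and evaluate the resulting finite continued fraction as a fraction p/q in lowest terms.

129/14

Work from the innermost term outward:
Start with 2.
1 + 1/(2/1) = 1 + 1/2 = 3/2
4 + 1/(3/2) = 4 + 2/3 = 14/3
9 + 1/(14/3) = 9 + 3/14 = 129/14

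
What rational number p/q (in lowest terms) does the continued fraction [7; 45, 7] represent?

2219/316

Collapse the nested fraction from the inside out:
Start with 7.
45 + 1/(7/1) = 45 + 1/7 = 316/7
7 + 1/(316/7) = 7 + 7/316 = 2219/316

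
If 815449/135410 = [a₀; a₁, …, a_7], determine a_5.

815449 = 6·135410 + 2989, so a_0 = 6
135410 = 45·2989 + 905, so a_1 = 45
2989 = 3·905 + 274, so a_2 = 3
905 = 3·274 + 83, so a_3 = 3
274 = 3·83 + 25, so a_4 = 3
83 = 3·25 + 8, so a_5 = 3

3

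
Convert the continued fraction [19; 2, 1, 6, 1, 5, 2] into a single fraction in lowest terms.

a_0 = 19: 19/1
a_1 = 2: 39/2
a_2 = 1: 58/3
a_3 = 6: 387/20
a_4 = 1: 445/23
a_5 = 5: 2612/135
a_6 = 2: 5669/293

5669/293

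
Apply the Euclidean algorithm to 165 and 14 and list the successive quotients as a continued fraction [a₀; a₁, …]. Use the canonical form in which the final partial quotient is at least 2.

[11; 1, 3, 1, 2]

Apply division with remainder until the remainder is 0:
165 = 11·14 + 11, so a_0 = 11
14 = 1·11 + 3, so a_1 = 1
11 = 3·3 + 2, so a_2 = 3
3 = 1·2 + 1, so a_3 = 1
2 = 2·1 + 0, so a_4 = 2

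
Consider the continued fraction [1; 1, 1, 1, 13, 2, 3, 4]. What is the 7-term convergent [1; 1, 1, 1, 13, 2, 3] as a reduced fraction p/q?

a_0 = 1: 1/1
a_1 = 1: 2/1
a_2 = 1: 3/2
a_3 = 1: 5/3
a_4 = 13: 68/41
a_5 = 2: 141/85
a_6 = 3: 491/296

491/296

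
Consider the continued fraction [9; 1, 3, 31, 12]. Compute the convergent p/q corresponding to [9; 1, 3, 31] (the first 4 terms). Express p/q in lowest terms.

1219/125

a_0 = 9: 9/1
a_1 = 1: 10/1
a_2 = 3: 39/4
a_3 = 31: 1219/125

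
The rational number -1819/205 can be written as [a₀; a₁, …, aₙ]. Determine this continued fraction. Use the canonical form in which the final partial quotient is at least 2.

⌊-1819/205⌋ = -9, remainder 26
⌊205/26⌋ = 7, remainder 23
⌊26/23⌋ = 1, remainder 3
⌊23/3⌋ = 7, remainder 2
⌊3/2⌋ = 1, remainder 1
⌊2/1⌋ = 2, remainder 0

[-9; 7, 1, 7, 1, 2]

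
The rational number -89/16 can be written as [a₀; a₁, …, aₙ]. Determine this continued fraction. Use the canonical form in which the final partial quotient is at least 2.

-89 ÷ 16 → quotient -6, remainder 7
16 ÷ 7 → quotient 2, remainder 2
7 ÷ 2 → quotient 3, remainder 1
2 ÷ 1 → quotient 2, remainder 0

[-6; 2, 3, 2]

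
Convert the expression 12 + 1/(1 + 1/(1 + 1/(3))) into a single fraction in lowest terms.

88/7

Collapse the nested fraction from the inside out:
Start with 3.
1 + 1/(3/1) = 1 + 1/3 = 4/3
1 + 1/(4/3) = 1 + 3/4 = 7/4
12 + 1/(7/4) = 12 + 4/7 = 88/7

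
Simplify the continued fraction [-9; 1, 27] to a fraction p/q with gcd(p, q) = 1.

-225/28

Compute successive convergents:
a_0 = -9: -9/1
a_1 = 1: -8/1
a_2 = 27: -225/28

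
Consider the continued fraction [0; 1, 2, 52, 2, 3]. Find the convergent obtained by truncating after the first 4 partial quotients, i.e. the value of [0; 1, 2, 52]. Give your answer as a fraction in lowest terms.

Start with 52.
2 + 1/(52/1) = 2 + 1/52 = 105/52
1 + 1/(105/52) = 1 + 52/105 = 157/105
0 + 1/(157/105) = 0 + 105/157 = 105/157

105/157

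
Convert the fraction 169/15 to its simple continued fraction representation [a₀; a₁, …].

[11; 3, 1, 3]

Repeatedly divide and take the remainder:
169 = 11·15 + 4, so a_0 = 11
15 = 3·4 + 3, so a_1 = 3
4 = 1·3 + 1, so a_2 = 1
3 = 3·1 + 0, so a_3 = 3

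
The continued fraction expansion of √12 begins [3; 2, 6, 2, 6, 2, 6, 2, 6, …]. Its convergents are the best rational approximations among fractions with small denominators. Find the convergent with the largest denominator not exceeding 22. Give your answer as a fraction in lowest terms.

45/13

a_0 = 3: 3/1  (≤ bound)
a_1 = 2: 7/2  (≤ bound)
a_2 = 6: 45/13  (≤ bound)
a_3 = 2: 97/28  (> 22, stop)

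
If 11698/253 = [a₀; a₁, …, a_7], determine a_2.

Run the Euclidean algorithm, recording each quotient:
⌊11698/253⌋ = 46, remainder 60
⌊253/60⌋ = 4, remainder 13
⌊60/13⌋ = 4, remainder 8

4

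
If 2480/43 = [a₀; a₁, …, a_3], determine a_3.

Apply division with remainder until the remainder is 0:
2480 ÷ 43 → quotient 57, remainder 29
43 ÷ 29 → quotient 1, remainder 14
29 ÷ 14 → quotient 2, remainder 1
14 ÷ 1 → quotient 14, remainder 0

14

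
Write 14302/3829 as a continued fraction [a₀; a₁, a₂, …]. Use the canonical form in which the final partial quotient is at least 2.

[3; 1, 2, 1, 3, 2, 7, 15]

14302 = 3·3829 + 2815, so a_0 = 3
3829 = 1·2815 + 1014, so a_1 = 1
2815 = 2·1014 + 787, so a_2 = 2
1014 = 1·787 + 227, so a_3 = 1
787 = 3·227 + 106, so a_4 = 3
227 = 2·106 + 15, so a_5 = 2
106 = 7·15 + 1, so a_6 = 7
15 = 15·1 + 0, so a_7 = 15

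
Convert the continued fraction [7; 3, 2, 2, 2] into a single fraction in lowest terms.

299/41

Start with 2.
2 + 1/(2/1) = 2 + 1/2 = 5/2
2 + 1/(5/2) = 2 + 2/5 = 12/5
3 + 1/(12/5) = 3 + 5/12 = 41/12
7 + 1/(41/12) = 7 + 12/41 = 299/41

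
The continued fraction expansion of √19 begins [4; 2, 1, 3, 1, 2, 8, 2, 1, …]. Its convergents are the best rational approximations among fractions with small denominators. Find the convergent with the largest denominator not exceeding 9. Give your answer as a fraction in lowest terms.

a_0 = 4: 4/1  (≤ bound)
a_1 = 2: 9/2  (≤ bound)
a_2 = 1: 13/3  (≤ bound)
a_3 = 3: 48/11  (> 9, stop)

13/3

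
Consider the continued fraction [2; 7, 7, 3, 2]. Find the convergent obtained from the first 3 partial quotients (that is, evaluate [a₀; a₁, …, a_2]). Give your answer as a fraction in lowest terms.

107/50

Compute successive convergents:
a_0 = 2: 2/1
a_1 = 7: 15/7
a_2 = 7: 107/50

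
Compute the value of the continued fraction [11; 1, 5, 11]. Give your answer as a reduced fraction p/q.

793/67

Start with 11.
5 + 1/(11/1) = 5 + 1/11 = 56/11
1 + 1/(56/11) = 1 + 11/56 = 67/56
11 + 1/(67/56) = 11 + 56/67 = 793/67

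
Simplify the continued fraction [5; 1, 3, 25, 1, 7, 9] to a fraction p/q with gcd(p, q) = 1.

43885/7629

Start with 9.
7 + 1/(9/1) = 7 + 1/9 = 64/9
1 + 1/(64/9) = 1 + 9/64 = 73/64
25 + 1/(73/64) = 25 + 64/73 = 1889/73
3 + 1/(1889/73) = 3 + 73/1889 = 5740/1889
1 + 1/(5740/1889) = 1 + 1889/5740 = 7629/5740
5 + 1/(7629/5740) = 5 + 5740/7629 = 43885/7629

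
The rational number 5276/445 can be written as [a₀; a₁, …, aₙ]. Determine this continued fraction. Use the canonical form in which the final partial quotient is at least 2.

Repeatedly divide and take the remainder:
5276 ÷ 445 → quotient 11, remainder 381
445 ÷ 381 → quotient 1, remainder 64
381 ÷ 64 → quotient 5, remainder 61
64 ÷ 61 → quotient 1, remainder 3
61 ÷ 3 → quotient 20, remainder 1
3 ÷ 1 → quotient 3, remainder 0

[11; 1, 5, 1, 20, 3]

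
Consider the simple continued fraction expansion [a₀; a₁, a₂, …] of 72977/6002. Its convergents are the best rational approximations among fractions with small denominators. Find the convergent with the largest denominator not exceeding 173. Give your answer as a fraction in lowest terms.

766/63

List convergents until the denominator exceeds the bound:
a_0 = 12: 12/1  (≤ bound)
a_1 = 6: 73/6  (≤ bound)
a_2 = 3: 231/19  (≤ bound)
a_3 = 2: 535/44  (≤ bound)
a_4 = 1: 766/63  (≤ bound)
a_5 = 4: 3599/296  (> 173, stop)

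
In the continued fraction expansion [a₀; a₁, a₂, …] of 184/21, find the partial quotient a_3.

Run the Euclidean algorithm, recording each quotient:
184 = 8·21 + 16, so a_0 = 8
21 = 1·16 + 5, so a_1 = 1
16 = 3·5 + 1, so a_2 = 3
5 = 5·1 + 0, so a_3 = 5

5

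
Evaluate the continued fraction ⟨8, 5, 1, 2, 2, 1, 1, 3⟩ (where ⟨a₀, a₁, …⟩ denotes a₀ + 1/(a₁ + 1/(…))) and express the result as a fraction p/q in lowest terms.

a_0 = 8: 8/1
a_1 = 5: 41/5
a_2 = 1: 49/6
a_3 = 2: 139/17
a_4 = 2: 327/40
a_5 = 1: 466/57
a_6 = 1: 793/97
a_7 = 3: 2845/348

2845/348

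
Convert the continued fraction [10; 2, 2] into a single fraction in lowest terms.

Starting at the tail and folding back:
Start with 2.
2 + 1/(2/1) = 2 + 1/2 = 5/2
10 + 1/(5/2) = 10 + 2/5 = 52/5

52/5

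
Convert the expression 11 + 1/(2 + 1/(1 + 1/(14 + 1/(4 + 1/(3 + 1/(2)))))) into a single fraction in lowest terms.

15208/1341

a_0 = 11: 11/1
a_1 = 2: 23/2
a_2 = 1: 34/3
a_3 = 14: 499/44
a_4 = 4: 2030/179
a_5 = 3: 6589/581
a_6 = 2: 15208/1341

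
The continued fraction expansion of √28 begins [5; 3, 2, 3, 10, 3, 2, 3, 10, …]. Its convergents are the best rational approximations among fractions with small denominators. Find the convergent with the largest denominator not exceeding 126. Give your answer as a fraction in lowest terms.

List convergents until the denominator exceeds the bound:
a_0 = 5: 5/1  (≤ bound)
a_1 = 3: 16/3  (≤ bound)
a_2 = 2: 37/7  (≤ bound)
a_3 = 3: 127/24  (≤ bound)
a_4 = 10: 1307/247  (> 126, stop)

127/24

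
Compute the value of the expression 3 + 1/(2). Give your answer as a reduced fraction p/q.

7/2

Build up convergents one term at a time:
a_0 = 3: 3/1
a_1 = 2: 7/2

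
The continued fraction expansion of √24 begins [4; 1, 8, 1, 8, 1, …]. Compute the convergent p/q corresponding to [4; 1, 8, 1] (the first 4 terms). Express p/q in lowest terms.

a_0 = 4: 4/1
a_1 = 1: 5/1
a_2 = 8: 44/9
a_3 = 1: 49/10

49/10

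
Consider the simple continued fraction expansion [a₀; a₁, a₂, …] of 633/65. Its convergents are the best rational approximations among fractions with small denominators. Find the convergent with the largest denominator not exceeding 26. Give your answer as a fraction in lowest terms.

a_0 = 9: 9/1  (≤ bound)
a_1 = 1: 10/1  (≤ bound)
a_2 = 2: 29/3  (≤ bound)
a_3 = 1: 39/4  (≤ bound)
a_4 = 4: 185/19  (≤ bound)
a_5 = 1: 224/23  (≤ bound)
a_6 = 2: 633/65  (> 26, stop)

224/23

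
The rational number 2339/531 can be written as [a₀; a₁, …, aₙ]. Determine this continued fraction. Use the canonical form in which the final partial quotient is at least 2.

[4; 2, 2, 7, 1, 3, 3]

2339 ÷ 531 → quotient 4, remainder 215
531 ÷ 215 → quotient 2, remainder 101
215 ÷ 101 → quotient 2, remainder 13
101 ÷ 13 → quotient 7, remainder 10
13 ÷ 10 → quotient 1, remainder 3
10 ÷ 3 → quotient 3, remainder 1
3 ÷ 1 → quotient 3, remainder 0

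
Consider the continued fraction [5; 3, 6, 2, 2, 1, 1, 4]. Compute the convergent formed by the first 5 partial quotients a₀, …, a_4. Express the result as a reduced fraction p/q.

537/101

Build up convergents one term at a time:
a_0 = 5: 5/1
a_1 = 3: 16/3
a_2 = 6: 101/19
a_3 = 2: 218/41
a_4 = 2: 537/101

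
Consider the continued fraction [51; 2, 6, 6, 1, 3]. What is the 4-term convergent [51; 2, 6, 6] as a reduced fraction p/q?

4117/80

Start with 6.
6 + 1/(6/1) = 6 + 1/6 = 37/6
2 + 1/(37/6) = 2 + 6/37 = 80/37
51 + 1/(80/37) = 51 + 37/80 = 4117/80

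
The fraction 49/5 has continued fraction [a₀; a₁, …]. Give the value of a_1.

1

Repeatedly divide and take the remainder:
49 ÷ 5 → quotient 9, remainder 4
5 ÷ 4 → quotient 1, remainder 1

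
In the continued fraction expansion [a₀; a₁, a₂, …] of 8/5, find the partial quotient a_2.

1

Repeatedly divide and take the remainder:
8 ÷ 5 → quotient 1, remainder 3
5 ÷ 3 → quotient 1, remainder 2
3 ÷ 2 → quotient 1, remainder 1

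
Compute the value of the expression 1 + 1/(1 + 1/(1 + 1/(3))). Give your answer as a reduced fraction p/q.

11/7

Work from the innermost term outward:
Start with 3.
1 + 1/(3/1) = 1 + 1/3 = 4/3
1 + 1/(4/3) = 1 + 3/4 = 7/4
1 + 1/(7/4) = 1 + 4/7 = 11/7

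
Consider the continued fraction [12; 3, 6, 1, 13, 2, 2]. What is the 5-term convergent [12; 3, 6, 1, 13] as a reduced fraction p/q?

3757/305

Build up convergents one term at a time:
a_0 = 12: 12/1
a_1 = 3: 37/3
a_2 = 6: 234/19
a_3 = 1: 271/22
a_4 = 13: 3757/305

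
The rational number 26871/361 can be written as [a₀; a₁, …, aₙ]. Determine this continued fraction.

26871 ÷ 361 → quotient 74, remainder 157
361 ÷ 157 → quotient 2, remainder 47
157 ÷ 47 → quotient 3, remainder 16
47 ÷ 16 → quotient 2, remainder 15
16 ÷ 15 → quotient 1, remainder 1
15 ÷ 1 → quotient 15, remainder 0

[74; 2, 3, 2, 1, 15]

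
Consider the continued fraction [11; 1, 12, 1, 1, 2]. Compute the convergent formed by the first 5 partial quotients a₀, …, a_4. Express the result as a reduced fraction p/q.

Compute successive convergents:
a_0 = 11: 11/1
a_1 = 1: 12/1
a_2 = 12: 155/13
a_3 = 1: 167/14
a_4 = 1: 322/27

322/27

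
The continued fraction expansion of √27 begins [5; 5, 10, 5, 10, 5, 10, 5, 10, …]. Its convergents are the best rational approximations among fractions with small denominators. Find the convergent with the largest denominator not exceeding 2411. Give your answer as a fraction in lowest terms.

1351/260

List convergents until the denominator exceeds the bound:
a_0 = 5: 5/1  (≤ bound)
a_1 = 5: 26/5  (≤ bound)
a_2 = 10: 265/51  (≤ bound)
a_3 = 5: 1351/260  (≤ bound)
a_4 = 10: 13775/2651  (> 2411, stop)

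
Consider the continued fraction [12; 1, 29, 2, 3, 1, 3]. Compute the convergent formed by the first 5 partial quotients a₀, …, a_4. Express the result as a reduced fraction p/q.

Build up convergents one term at a time:
a_0 = 12: 12/1
a_1 = 1: 13/1
a_2 = 29: 389/30
a_3 = 2: 791/61
a_4 = 3: 2762/213

2762/213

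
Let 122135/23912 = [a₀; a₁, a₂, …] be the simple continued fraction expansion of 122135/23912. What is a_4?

Apply division with remainder until the remainder is 0:
122135 ÷ 23912 → quotient 5, remainder 2575
23912 ÷ 2575 → quotient 9, remainder 737
2575 ÷ 737 → quotient 3, remainder 364
737 ÷ 364 → quotient 2, remainder 9
364 ÷ 9 → quotient 40, remainder 4

40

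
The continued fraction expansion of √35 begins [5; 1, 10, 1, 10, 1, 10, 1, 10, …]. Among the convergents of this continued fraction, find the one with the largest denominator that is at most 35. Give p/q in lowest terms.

71/12

List convergents until the denominator exceeds the bound:
a_0 = 5: 5/1  (≤ bound)
a_1 = 1: 6/1  (≤ bound)
a_2 = 10: 65/11  (≤ bound)
a_3 = 1: 71/12  (≤ bound)
a_4 = 10: 775/131  (> 35, stop)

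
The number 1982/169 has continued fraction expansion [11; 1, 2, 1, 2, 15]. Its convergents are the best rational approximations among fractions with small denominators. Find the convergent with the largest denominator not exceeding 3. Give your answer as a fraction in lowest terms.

a_0 = 11: 11/1  (≤ bound)
a_1 = 1: 12/1  (≤ bound)
a_2 = 2: 35/3  (≤ bound)
a_3 = 1: 47/4  (> 3, stop)

35/3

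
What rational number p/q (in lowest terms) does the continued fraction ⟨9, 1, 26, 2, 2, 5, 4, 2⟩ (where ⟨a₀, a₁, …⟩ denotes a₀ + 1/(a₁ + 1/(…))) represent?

69087/6934

Work from the innermost term outward:
Start with 2.
4 + 1/(2/1) = 4 + 1/2 = 9/2
5 + 1/(9/2) = 5 + 2/9 = 47/9
2 + 1/(47/9) = 2 + 9/47 = 103/47
2 + 1/(103/47) = 2 + 47/103 = 253/103
26 + 1/(253/103) = 26 + 103/253 = 6681/253
1 + 1/(6681/253) = 1 + 253/6681 = 6934/6681
9 + 1/(6934/6681) = 9 + 6681/6934 = 69087/6934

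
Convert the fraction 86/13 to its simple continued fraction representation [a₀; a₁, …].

[6; 1, 1, 1, 1, 2]

⌊86/13⌋ = 6, remainder 8
⌊13/8⌋ = 1, remainder 5
⌊8/5⌋ = 1, remainder 3
⌊5/3⌋ = 1, remainder 2
⌊3/2⌋ = 1, remainder 1
⌊2/1⌋ = 2, remainder 0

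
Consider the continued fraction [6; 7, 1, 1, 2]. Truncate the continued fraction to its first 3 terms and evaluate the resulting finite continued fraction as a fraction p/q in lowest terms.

49/8

Compute successive convergents:
a_0 = 6: 6/1
a_1 = 7: 43/7
a_2 = 1: 49/8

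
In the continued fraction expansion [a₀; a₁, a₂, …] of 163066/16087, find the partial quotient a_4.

Run the Euclidean algorithm, recording each quotient:
163066 ÷ 16087 → quotient 10, remainder 2196
16087 ÷ 2196 → quotient 7, remainder 715
2196 ÷ 715 → quotient 3, remainder 51
715 ÷ 51 → quotient 14, remainder 1
51 ÷ 1 → quotient 51, remainder 0

51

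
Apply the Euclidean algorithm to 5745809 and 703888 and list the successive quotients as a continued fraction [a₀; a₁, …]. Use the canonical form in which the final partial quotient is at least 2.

⌊5745809/703888⌋ = 8, remainder 114705
⌊703888/114705⌋ = 6, remainder 15658
⌊114705/15658⌋ = 7, remainder 5099
⌊15658/5099⌋ = 3, remainder 361
⌊5099/361⌋ = 14, remainder 45
⌊361/45⌋ = 8, remainder 1
⌊45/1⌋ = 45, remainder 0

[8; 6, 7, 3, 14, 8, 45]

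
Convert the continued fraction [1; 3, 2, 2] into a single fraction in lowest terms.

22/17

Work from the innermost term outward:
Start with 2.
2 + 1/(2/1) = 2 + 1/2 = 5/2
3 + 1/(5/2) = 3 + 2/5 = 17/5
1 + 1/(17/5) = 1 + 5/17 = 22/17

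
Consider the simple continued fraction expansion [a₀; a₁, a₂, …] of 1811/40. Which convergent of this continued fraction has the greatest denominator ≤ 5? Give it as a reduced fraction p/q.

a_0 = 45: 45/1  (≤ bound)
a_1 = 3: 136/3  (≤ bound)
a_2 = 1: 181/4  (≤ bound)
a_3 = 1: 317/7  (> 5, stop)

181/4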